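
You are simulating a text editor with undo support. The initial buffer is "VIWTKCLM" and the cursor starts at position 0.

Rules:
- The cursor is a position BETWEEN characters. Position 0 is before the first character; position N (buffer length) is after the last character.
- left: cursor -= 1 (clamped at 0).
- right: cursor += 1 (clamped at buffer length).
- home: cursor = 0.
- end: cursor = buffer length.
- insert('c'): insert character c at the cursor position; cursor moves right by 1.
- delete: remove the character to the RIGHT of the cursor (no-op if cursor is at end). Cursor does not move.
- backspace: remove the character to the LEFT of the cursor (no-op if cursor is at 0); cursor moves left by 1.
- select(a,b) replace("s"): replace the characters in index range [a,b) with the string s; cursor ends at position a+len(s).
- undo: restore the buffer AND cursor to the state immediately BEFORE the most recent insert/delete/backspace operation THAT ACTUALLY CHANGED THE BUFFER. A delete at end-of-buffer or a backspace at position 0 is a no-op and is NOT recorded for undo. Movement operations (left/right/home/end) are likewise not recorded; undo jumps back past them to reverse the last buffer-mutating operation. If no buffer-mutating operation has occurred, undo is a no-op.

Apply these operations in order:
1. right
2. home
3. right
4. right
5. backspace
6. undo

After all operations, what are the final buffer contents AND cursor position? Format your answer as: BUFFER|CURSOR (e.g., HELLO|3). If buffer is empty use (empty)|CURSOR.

After op 1 (right): buf='VIWTKCLM' cursor=1
After op 2 (home): buf='VIWTKCLM' cursor=0
After op 3 (right): buf='VIWTKCLM' cursor=1
After op 4 (right): buf='VIWTKCLM' cursor=2
After op 5 (backspace): buf='VWTKCLM' cursor=1
After op 6 (undo): buf='VIWTKCLM' cursor=2

Answer: VIWTKCLM|2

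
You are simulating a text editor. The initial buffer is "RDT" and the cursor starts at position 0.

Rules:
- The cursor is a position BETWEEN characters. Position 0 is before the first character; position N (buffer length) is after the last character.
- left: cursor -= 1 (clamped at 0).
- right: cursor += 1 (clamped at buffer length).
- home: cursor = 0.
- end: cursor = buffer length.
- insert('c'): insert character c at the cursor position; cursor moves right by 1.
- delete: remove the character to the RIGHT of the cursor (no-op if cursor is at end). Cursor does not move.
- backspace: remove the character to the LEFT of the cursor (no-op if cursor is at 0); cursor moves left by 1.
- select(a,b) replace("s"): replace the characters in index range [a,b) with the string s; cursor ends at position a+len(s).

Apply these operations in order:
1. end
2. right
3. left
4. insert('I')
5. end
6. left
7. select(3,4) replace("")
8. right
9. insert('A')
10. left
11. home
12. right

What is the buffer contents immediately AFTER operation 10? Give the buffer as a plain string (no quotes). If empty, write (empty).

Answer: RDIA

Derivation:
After op 1 (end): buf='RDT' cursor=3
After op 2 (right): buf='RDT' cursor=3
After op 3 (left): buf='RDT' cursor=2
After op 4 (insert('I')): buf='RDIT' cursor=3
After op 5 (end): buf='RDIT' cursor=4
After op 6 (left): buf='RDIT' cursor=3
After op 7 (select(3,4) replace("")): buf='RDI' cursor=3
After op 8 (right): buf='RDI' cursor=3
After op 9 (insert('A')): buf='RDIA' cursor=4
After op 10 (left): buf='RDIA' cursor=3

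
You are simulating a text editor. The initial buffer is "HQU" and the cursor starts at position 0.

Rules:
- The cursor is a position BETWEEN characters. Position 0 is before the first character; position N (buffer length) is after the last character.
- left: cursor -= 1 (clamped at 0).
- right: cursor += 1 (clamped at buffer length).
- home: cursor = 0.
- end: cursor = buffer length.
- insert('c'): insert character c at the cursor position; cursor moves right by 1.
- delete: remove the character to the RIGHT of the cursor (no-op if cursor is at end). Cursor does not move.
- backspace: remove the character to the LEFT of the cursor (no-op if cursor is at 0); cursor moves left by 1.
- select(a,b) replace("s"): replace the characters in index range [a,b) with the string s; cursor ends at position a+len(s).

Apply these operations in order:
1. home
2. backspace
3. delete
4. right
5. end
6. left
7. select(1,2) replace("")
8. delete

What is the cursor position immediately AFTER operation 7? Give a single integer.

After op 1 (home): buf='HQU' cursor=0
After op 2 (backspace): buf='HQU' cursor=0
After op 3 (delete): buf='QU' cursor=0
After op 4 (right): buf='QU' cursor=1
After op 5 (end): buf='QU' cursor=2
After op 6 (left): buf='QU' cursor=1
After op 7 (select(1,2) replace("")): buf='Q' cursor=1

Answer: 1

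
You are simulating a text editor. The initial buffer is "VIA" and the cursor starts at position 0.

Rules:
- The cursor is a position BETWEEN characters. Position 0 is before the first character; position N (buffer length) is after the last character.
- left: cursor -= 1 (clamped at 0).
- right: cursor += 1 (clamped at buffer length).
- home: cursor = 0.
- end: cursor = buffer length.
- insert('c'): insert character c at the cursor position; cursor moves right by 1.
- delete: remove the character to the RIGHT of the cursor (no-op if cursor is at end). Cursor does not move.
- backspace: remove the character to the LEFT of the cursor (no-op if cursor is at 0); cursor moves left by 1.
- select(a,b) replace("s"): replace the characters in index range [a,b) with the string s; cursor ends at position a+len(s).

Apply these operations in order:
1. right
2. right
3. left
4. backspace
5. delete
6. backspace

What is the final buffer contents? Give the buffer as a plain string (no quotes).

Answer: A

Derivation:
After op 1 (right): buf='VIA' cursor=1
After op 2 (right): buf='VIA' cursor=2
After op 3 (left): buf='VIA' cursor=1
After op 4 (backspace): buf='IA' cursor=0
After op 5 (delete): buf='A' cursor=0
After op 6 (backspace): buf='A' cursor=0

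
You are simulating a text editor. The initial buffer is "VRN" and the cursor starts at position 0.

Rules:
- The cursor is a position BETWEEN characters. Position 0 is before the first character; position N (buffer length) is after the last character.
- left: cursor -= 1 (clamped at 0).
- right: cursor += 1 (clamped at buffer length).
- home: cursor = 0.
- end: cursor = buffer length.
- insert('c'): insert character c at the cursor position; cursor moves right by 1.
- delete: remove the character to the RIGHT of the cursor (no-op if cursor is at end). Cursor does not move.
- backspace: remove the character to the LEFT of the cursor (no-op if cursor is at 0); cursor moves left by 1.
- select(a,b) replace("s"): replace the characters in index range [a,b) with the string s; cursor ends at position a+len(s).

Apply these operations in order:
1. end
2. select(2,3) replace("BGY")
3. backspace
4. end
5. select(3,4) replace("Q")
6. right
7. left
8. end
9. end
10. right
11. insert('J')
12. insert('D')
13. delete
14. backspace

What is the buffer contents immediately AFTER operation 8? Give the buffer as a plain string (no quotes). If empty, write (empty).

After op 1 (end): buf='VRN' cursor=3
After op 2 (select(2,3) replace("BGY")): buf='VRBGY' cursor=5
After op 3 (backspace): buf='VRBG' cursor=4
After op 4 (end): buf='VRBG' cursor=4
After op 5 (select(3,4) replace("Q")): buf='VRBQ' cursor=4
After op 6 (right): buf='VRBQ' cursor=4
After op 7 (left): buf='VRBQ' cursor=3
After op 8 (end): buf='VRBQ' cursor=4

Answer: VRBQ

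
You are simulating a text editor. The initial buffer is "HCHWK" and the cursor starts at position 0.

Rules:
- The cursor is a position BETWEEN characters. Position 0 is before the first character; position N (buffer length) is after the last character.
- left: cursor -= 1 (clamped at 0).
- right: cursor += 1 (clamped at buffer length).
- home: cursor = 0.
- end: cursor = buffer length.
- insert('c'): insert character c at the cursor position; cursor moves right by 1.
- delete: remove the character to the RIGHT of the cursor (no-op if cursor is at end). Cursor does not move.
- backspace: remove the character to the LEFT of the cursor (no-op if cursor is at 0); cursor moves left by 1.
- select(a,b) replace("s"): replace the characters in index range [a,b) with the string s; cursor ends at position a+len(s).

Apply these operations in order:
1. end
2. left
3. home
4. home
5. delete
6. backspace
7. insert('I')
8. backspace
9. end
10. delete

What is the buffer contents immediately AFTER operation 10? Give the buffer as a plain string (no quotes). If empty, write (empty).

Answer: CHWK

Derivation:
After op 1 (end): buf='HCHWK' cursor=5
After op 2 (left): buf='HCHWK' cursor=4
After op 3 (home): buf='HCHWK' cursor=0
After op 4 (home): buf='HCHWK' cursor=0
After op 5 (delete): buf='CHWK' cursor=0
After op 6 (backspace): buf='CHWK' cursor=0
After op 7 (insert('I')): buf='ICHWK' cursor=1
After op 8 (backspace): buf='CHWK' cursor=0
After op 9 (end): buf='CHWK' cursor=4
After op 10 (delete): buf='CHWK' cursor=4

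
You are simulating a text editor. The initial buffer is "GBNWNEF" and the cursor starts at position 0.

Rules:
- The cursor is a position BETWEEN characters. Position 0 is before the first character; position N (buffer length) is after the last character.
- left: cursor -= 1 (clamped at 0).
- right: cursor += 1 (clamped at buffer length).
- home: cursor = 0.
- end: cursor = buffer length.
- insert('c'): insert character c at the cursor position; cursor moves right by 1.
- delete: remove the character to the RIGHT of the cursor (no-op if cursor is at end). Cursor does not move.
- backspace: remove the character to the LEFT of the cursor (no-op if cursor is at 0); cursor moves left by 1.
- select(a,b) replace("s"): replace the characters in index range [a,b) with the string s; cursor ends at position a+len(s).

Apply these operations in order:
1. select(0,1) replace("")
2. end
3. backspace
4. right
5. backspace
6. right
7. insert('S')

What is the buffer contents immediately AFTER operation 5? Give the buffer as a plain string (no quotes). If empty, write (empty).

Answer: BNWN

Derivation:
After op 1 (select(0,1) replace("")): buf='BNWNEF' cursor=0
After op 2 (end): buf='BNWNEF' cursor=6
After op 3 (backspace): buf='BNWNE' cursor=5
After op 4 (right): buf='BNWNE' cursor=5
After op 5 (backspace): buf='BNWN' cursor=4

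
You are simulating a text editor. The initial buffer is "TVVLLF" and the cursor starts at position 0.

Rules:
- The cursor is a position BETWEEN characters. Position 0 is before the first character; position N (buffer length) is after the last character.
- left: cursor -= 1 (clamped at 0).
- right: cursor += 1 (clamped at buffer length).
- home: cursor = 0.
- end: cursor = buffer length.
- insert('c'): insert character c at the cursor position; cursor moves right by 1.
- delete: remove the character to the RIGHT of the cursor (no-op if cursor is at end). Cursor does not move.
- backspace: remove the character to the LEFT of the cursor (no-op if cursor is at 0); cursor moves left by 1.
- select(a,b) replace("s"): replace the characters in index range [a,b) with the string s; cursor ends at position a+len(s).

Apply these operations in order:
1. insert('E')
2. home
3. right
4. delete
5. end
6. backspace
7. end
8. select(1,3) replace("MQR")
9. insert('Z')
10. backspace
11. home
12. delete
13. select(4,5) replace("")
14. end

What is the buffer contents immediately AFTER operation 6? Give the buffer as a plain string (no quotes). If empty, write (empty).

Answer: EVVLL

Derivation:
After op 1 (insert('E')): buf='ETVVLLF' cursor=1
After op 2 (home): buf='ETVVLLF' cursor=0
After op 3 (right): buf='ETVVLLF' cursor=1
After op 4 (delete): buf='EVVLLF' cursor=1
After op 5 (end): buf='EVVLLF' cursor=6
After op 6 (backspace): buf='EVVLL' cursor=5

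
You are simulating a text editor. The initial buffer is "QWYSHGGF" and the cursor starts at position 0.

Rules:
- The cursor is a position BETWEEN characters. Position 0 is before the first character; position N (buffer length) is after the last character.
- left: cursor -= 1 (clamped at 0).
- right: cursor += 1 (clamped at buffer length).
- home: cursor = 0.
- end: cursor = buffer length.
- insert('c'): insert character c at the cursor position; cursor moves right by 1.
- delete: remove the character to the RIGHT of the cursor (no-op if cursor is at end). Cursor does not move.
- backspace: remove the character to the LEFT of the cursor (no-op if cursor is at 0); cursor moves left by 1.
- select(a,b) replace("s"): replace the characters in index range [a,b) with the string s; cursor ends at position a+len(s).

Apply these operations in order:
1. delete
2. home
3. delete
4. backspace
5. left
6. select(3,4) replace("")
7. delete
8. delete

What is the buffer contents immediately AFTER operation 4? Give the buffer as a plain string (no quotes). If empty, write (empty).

Answer: YSHGGF

Derivation:
After op 1 (delete): buf='WYSHGGF' cursor=0
After op 2 (home): buf='WYSHGGF' cursor=0
After op 3 (delete): buf='YSHGGF' cursor=0
After op 4 (backspace): buf='YSHGGF' cursor=0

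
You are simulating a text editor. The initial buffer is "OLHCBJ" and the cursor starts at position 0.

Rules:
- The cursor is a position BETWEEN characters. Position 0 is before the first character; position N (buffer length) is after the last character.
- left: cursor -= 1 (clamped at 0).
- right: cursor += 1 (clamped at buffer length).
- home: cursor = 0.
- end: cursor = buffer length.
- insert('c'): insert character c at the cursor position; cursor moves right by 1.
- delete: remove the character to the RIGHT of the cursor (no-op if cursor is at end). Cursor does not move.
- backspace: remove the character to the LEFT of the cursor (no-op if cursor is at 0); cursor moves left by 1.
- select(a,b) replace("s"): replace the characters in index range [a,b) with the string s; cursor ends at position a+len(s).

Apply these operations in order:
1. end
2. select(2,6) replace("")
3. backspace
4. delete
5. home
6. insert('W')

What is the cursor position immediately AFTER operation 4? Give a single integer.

After op 1 (end): buf='OLHCBJ' cursor=6
After op 2 (select(2,6) replace("")): buf='OL' cursor=2
After op 3 (backspace): buf='O' cursor=1
After op 4 (delete): buf='O' cursor=1

Answer: 1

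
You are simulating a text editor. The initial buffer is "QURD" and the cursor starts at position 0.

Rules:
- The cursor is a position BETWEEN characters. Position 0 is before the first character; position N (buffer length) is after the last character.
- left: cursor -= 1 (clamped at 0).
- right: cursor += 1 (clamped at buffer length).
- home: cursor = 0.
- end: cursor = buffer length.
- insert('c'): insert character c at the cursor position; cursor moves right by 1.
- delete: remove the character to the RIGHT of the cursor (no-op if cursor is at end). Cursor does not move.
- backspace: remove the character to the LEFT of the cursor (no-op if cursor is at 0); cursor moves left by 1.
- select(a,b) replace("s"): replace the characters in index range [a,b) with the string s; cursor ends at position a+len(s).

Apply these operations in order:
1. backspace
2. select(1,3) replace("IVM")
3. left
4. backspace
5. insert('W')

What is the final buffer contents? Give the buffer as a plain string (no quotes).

Answer: QIWMD

Derivation:
After op 1 (backspace): buf='QURD' cursor=0
After op 2 (select(1,3) replace("IVM")): buf='QIVMD' cursor=4
After op 3 (left): buf='QIVMD' cursor=3
After op 4 (backspace): buf='QIMD' cursor=2
After op 5 (insert('W')): buf='QIWMD' cursor=3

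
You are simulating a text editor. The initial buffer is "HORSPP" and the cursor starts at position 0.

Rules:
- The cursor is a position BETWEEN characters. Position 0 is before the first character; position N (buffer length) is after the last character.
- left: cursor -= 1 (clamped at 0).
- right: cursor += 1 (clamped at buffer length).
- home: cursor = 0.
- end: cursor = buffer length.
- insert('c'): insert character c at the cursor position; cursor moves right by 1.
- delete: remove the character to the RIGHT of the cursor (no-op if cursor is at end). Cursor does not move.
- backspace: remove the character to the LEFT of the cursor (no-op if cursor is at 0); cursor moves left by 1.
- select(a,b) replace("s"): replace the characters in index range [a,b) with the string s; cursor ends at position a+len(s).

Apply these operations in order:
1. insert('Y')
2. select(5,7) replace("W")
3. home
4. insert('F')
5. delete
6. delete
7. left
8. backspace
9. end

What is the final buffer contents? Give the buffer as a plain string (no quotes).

After op 1 (insert('Y')): buf='YHORSPP' cursor=1
After op 2 (select(5,7) replace("W")): buf='YHORSW' cursor=6
After op 3 (home): buf='YHORSW' cursor=0
After op 4 (insert('F')): buf='FYHORSW' cursor=1
After op 5 (delete): buf='FHORSW' cursor=1
After op 6 (delete): buf='FORSW' cursor=1
After op 7 (left): buf='FORSW' cursor=0
After op 8 (backspace): buf='FORSW' cursor=0
After op 9 (end): buf='FORSW' cursor=5

Answer: FORSW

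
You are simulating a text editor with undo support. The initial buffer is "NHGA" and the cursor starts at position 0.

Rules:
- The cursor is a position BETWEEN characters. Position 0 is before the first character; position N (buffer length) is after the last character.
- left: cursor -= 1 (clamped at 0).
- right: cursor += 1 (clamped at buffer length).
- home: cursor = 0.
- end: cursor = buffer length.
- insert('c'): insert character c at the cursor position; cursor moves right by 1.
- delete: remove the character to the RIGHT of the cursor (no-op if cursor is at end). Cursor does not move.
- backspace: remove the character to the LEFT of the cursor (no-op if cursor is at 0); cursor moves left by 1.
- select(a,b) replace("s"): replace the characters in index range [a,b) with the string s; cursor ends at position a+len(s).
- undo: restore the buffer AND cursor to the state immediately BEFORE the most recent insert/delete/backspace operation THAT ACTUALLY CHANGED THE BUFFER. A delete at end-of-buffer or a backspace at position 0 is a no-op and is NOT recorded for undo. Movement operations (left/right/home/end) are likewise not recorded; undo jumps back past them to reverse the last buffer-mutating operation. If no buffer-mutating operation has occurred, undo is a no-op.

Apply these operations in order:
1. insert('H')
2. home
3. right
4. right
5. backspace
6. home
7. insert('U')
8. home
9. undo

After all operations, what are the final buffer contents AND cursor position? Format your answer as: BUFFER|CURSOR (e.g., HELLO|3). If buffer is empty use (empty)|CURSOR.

Answer: HHGA|0

Derivation:
After op 1 (insert('H')): buf='HNHGA' cursor=1
After op 2 (home): buf='HNHGA' cursor=0
After op 3 (right): buf='HNHGA' cursor=1
After op 4 (right): buf='HNHGA' cursor=2
After op 5 (backspace): buf='HHGA' cursor=1
After op 6 (home): buf='HHGA' cursor=0
After op 7 (insert('U')): buf='UHHGA' cursor=1
After op 8 (home): buf='UHHGA' cursor=0
After op 9 (undo): buf='HHGA' cursor=0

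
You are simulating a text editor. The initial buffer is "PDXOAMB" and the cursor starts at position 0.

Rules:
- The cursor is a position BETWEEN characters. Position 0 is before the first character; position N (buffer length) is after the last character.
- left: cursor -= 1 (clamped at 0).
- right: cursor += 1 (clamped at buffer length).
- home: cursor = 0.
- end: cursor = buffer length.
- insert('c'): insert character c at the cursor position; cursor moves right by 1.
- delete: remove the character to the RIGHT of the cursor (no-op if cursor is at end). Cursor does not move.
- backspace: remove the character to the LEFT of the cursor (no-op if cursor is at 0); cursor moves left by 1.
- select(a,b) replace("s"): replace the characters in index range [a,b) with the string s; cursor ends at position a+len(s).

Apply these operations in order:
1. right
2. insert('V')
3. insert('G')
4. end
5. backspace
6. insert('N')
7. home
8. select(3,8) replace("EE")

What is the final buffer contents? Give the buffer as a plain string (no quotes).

After op 1 (right): buf='PDXOAMB' cursor=1
After op 2 (insert('V')): buf='PVDXOAMB' cursor=2
After op 3 (insert('G')): buf='PVGDXOAMB' cursor=3
After op 4 (end): buf='PVGDXOAMB' cursor=9
After op 5 (backspace): buf='PVGDXOAM' cursor=8
After op 6 (insert('N')): buf='PVGDXOAMN' cursor=9
After op 7 (home): buf='PVGDXOAMN' cursor=0
After op 8 (select(3,8) replace("EE")): buf='PVGEEN' cursor=5

Answer: PVGEEN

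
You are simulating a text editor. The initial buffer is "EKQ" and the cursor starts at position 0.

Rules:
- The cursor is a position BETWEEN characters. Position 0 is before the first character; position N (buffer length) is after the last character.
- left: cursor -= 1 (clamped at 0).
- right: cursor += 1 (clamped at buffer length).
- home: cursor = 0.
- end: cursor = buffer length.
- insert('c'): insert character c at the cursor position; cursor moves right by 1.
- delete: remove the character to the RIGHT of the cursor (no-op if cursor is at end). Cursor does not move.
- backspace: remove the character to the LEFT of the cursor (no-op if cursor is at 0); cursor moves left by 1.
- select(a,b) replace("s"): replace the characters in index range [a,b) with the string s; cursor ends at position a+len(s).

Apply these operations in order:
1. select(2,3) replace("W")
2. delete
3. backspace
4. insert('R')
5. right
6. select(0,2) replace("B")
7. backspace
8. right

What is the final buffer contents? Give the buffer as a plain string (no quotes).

After op 1 (select(2,3) replace("W")): buf='EKW' cursor=3
After op 2 (delete): buf='EKW' cursor=3
After op 3 (backspace): buf='EK' cursor=2
After op 4 (insert('R')): buf='EKR' cursor=3
After op 5 (right): buf='EKR' cursor=3
After op 6 (select(0,2) replace("B")): buf='BR' cursor=1
After op 7 (backspace): buf='R' cursor=0
After op 8 (right): buf='R' cursor=1

Answer: R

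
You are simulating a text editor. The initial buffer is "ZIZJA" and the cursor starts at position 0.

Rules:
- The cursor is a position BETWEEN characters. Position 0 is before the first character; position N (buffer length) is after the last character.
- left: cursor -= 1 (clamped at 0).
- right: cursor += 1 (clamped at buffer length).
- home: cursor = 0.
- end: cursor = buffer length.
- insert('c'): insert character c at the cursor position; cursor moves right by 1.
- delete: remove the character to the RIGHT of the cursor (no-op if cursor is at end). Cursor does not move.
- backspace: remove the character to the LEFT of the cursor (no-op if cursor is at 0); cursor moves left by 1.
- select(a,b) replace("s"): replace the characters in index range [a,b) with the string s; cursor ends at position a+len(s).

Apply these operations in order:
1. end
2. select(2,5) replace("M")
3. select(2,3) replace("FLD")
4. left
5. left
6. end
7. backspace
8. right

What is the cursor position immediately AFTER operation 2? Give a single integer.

Answer: 3

Derivation:
After op 1 (end): buf='ZIZJA' cursor=5
After op 2 (select(2,5) replace("M")): buf='ZIM' cursor=3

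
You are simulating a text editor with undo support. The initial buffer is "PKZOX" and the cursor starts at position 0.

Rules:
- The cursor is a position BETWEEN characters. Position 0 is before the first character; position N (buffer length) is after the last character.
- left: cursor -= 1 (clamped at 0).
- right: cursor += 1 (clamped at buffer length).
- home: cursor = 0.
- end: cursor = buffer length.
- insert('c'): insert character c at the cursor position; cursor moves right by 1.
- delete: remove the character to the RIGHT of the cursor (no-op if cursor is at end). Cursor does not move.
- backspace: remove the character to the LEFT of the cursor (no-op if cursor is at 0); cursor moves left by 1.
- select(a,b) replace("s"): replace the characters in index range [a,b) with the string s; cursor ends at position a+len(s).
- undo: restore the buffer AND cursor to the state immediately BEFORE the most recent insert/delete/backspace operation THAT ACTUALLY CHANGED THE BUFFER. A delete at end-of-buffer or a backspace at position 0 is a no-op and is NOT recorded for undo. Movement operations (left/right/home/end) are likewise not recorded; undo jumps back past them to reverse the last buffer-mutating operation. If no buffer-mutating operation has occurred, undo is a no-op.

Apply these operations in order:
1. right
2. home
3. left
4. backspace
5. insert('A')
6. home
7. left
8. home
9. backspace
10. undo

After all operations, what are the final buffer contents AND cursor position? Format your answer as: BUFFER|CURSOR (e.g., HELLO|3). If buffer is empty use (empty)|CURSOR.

Answer: PKZOX|0

Derivation:
After op 1 (right): buf='PKZOX' cursor=1
After op 2 (home): buf='PKZOX' cursor=0
After op 3 (left): buf='PKZOX' cursor=0
After op 4 (backspace): buf='PKZOX' cursor=0
After op 5 (insert('A')): buf='APKZOX' cursor=1
After op 6 (home): buf='APKZOX' cursor=0
After op 7 (left): buf='APKZOX' cursor=0
After op 8 (home): buf='APKZOX' cursor=0
After op 9 (backspace): buf='APKZOX' cursor=0
After op 10 (undo): buf='PKZOX' cursor=0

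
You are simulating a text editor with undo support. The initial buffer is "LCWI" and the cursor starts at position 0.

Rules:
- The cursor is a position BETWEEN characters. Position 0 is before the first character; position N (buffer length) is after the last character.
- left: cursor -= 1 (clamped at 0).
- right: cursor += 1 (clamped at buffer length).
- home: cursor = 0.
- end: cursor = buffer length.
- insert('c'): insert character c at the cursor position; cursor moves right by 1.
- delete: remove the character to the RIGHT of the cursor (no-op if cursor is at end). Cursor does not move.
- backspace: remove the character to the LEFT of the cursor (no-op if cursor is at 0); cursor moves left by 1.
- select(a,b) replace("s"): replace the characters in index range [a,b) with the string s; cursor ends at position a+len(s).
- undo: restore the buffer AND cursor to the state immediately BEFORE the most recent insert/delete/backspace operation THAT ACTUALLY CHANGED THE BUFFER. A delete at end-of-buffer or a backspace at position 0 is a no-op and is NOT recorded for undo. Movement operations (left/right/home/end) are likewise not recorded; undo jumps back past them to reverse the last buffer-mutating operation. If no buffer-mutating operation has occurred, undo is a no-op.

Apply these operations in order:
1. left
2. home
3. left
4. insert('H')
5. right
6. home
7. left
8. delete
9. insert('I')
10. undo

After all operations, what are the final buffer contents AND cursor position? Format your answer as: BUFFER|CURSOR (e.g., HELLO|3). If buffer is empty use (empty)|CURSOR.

Answer: LCWI|0

Derivation:
After op 1 (left): buf='LCWI' cursor=0
After op 2 (home): buf='LCWI' cursor=0
After op 3 (left): buf='LCWI' cursor=0
After op 4 (insert('H')): buf='HLCWI' cursor=1
After op 5 (right): buf='HLCWI' cursor=2
After op 6 (home): buf='HLCWI' cursor=0
After op 7 (left): buf='HLCWI' cursor=0
After op 8 (delete): buf='LCWI' cursor=0
After op 9 (insert('I')): buf='ILCWI' cursor=1
After op 10 (undo): buf='LCWI' cursor=0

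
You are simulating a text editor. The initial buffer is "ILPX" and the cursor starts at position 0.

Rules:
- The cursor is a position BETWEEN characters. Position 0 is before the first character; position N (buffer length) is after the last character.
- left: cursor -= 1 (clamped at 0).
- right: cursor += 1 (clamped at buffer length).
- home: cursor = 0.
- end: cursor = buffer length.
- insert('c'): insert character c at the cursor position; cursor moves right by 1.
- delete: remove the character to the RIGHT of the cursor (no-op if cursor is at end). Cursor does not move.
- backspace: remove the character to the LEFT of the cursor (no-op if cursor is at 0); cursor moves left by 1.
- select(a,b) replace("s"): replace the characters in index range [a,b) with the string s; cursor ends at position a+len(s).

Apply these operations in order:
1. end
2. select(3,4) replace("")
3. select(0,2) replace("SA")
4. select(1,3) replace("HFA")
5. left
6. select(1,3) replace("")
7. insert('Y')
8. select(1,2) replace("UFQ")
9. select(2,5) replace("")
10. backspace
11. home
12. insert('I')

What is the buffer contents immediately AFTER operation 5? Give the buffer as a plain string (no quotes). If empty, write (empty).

After op 1 (end): buf='ILPX' cursor=4
After op 2 (select(3,4) replace("")): buf='ILP' cursor=3
After op 3 (select(0,2) replace("SA")): buf='SAP' cursor=2
After op 4 (select(1,3) replace("HFA")): buf='SHFA' cursor=4
After op 5 (left): buf='SHFA' cursor=3

Answer: SHFA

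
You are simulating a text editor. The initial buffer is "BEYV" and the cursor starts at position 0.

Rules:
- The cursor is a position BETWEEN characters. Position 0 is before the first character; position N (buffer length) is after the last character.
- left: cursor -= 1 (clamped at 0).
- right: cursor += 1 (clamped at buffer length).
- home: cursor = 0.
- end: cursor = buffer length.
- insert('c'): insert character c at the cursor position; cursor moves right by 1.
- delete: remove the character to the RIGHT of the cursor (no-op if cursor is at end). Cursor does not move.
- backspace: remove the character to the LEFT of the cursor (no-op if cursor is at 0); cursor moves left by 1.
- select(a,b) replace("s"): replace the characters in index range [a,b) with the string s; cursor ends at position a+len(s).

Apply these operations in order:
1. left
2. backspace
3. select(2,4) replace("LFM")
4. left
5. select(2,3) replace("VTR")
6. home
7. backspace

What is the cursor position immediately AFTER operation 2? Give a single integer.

Answer: 0

Derivation:
After op 1 (left): buf='BEYV' cursor=0
After op 2 (backspace): buf='BEYV' cursor=0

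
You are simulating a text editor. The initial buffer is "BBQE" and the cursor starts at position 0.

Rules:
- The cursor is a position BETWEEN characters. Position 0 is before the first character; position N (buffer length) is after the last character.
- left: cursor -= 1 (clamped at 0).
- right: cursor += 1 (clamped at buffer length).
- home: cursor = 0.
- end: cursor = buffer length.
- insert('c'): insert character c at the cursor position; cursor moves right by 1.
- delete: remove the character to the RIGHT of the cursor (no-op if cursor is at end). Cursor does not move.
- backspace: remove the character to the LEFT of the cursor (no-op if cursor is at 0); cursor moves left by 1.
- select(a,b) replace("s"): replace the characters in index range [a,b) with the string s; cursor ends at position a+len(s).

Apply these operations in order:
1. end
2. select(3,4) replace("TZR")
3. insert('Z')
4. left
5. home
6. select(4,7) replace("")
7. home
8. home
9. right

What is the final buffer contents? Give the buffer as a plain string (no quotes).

Answer: BBQT

Derivation:
After op 1 (end): buf='BBQE' cursor=4
After op 2 (select(3,4) replace("TZR")): buf='BBQTZR' cursor=6
After op 3 (insert('Z')): buf='BBQTZRZ' cursor=7
After op 4 (left): buf='BBQTZRZ' cursor=6
After op 5 (home): buf='BBQTZRZ' cursor=0
After op 6 (select(4,7) replace("")): buf='BBQT' cursor=4
After op 7 (home): buf='BBQT' cursor=0
After op 8 (home): buf='BBQT' cursor=0
After op 9 (right): buf='BBQT' cursor=1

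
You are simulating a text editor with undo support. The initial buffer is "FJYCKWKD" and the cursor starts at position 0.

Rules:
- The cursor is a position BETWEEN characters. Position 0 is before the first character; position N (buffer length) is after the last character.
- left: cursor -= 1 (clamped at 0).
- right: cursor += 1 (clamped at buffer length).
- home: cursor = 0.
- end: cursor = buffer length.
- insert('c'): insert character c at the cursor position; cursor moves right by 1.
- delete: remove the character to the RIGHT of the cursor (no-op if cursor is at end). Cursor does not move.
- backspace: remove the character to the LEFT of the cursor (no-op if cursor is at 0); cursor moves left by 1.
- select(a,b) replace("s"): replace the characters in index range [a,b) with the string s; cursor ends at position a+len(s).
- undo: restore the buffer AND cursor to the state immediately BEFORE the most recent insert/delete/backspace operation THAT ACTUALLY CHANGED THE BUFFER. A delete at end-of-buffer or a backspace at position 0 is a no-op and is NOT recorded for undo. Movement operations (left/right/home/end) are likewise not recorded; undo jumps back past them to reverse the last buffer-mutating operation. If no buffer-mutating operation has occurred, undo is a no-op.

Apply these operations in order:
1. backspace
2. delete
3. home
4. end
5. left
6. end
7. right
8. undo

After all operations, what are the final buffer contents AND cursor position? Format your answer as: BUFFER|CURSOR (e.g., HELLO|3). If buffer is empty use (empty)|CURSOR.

After op 1 (backspace): buf='FJYCKWKD' cursor=0
After op 2 (delete): buf='JYCKWKD' cursor=0
After op 3 (home): buf='JYCKWKD' cursor=0
After op 4 (end): buf='JYCKWKD' cursor=7
After op 5 (left): buf='JYCKWKD' cursor=6
After op 6 (end): buf='JYCKWKD' cursor=7
After op 7 (right): buf='JYCKWKD' cursor=7
After op 8 (undo): buf='FJYCKWKD' cursor=0

Answer: FJYCKWKD|0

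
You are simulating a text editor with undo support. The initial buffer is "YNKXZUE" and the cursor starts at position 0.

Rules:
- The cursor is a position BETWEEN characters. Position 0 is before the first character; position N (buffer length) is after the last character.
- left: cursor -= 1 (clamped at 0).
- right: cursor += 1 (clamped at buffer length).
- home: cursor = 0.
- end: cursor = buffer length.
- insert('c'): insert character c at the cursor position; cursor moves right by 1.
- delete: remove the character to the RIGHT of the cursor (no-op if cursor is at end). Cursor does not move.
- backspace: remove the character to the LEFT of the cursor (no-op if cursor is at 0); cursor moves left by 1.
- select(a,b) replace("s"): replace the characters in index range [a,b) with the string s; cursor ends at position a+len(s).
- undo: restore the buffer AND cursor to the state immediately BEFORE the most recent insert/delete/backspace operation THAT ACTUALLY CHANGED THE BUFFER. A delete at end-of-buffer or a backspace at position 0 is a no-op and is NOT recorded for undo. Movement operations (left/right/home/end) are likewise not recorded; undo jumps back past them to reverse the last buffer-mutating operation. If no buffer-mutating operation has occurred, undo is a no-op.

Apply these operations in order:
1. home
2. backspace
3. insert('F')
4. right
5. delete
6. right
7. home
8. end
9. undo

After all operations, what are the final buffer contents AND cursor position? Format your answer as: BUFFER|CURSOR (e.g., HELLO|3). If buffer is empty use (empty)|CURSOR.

After op 1 (home): buf='YNKXZUE' cursor=0
After op 2 (backspace): buf='YNKXZUE' cursor=0
After op 3 (insert('F')): buf='FYNKXZUE' cursor=1
After op 4 (right): buf='FYNKXZUE' cursor=2
After op 5 (delete): buf='FYKXZUE' cursor=2
After op 6 (right): buf='FYKXZUE' cursor=3
After op 7 (home): buf='FYKXZUE' cursor=0
After op 8 (end): buf='FYKXZUE' cursor=7
After op 9 (undo): buf='FYNKXZUE' cursor=2

Answer: FYNKXZUE|2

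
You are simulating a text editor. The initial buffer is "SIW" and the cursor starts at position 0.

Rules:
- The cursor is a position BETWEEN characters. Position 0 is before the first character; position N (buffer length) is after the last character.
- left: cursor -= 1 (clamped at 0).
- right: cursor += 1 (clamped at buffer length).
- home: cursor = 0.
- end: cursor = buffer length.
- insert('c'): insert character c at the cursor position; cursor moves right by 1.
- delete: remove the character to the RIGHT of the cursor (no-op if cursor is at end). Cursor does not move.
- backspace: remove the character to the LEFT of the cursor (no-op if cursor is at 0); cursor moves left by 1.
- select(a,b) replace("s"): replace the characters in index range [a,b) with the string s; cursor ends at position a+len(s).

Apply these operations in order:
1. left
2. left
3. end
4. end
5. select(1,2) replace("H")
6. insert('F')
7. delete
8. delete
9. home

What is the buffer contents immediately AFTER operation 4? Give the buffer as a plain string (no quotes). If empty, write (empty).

After op 1 (left): buf='SIW' cursor=0
After op 2 (left): buf='SIW' cursor=0
After op 3 (end): buf='SIW' cursor=3
After op 4 (end): buf='SIW' cursor=3

Answer: SIW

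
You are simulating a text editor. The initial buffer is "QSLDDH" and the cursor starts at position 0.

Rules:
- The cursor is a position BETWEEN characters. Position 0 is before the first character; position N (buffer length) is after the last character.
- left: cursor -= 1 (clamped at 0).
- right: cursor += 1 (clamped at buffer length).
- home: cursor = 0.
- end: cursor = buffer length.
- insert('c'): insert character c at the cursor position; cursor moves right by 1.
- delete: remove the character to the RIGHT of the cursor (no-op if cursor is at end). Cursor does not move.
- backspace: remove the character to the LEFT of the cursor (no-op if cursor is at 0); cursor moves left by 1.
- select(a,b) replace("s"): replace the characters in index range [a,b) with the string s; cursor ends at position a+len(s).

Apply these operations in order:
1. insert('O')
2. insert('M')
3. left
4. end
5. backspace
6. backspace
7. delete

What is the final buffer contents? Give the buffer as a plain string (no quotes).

After op 1 (insert('O')): buf='OQSLDDH' cursor=1
After op 2 (insert('M')): buf='OMQSLDDH' cursor=2
After op 3 (left): buf='OMQSLDDH' cursor=1
After op 4 (end): buf='OMQSLDDH' cursor=8
After op 5 (backspace): buf='OMQSLDD' cursor=7
After op 6 (backspace): buf='OMQSLD' cursor=6
After op 7 (delete): buf='OMQSLD' cursor=6

Answer: OMQSLD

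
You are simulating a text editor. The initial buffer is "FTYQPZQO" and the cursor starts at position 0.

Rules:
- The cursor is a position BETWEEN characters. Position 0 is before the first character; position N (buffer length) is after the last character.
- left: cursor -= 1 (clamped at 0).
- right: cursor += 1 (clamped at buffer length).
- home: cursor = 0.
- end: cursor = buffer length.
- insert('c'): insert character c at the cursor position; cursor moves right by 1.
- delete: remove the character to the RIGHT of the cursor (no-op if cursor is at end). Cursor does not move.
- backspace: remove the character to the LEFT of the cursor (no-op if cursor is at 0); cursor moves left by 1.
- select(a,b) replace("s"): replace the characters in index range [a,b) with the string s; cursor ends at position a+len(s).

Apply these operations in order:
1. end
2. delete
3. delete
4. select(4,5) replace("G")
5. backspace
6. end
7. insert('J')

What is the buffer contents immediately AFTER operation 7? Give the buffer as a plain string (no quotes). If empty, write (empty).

Answer: FTYQZQOJ

Derivation:
After op 1 (end): buf='FTYQPZQO' cursor=8
After op 2 (delete): buf='FTYQPZQO' cursor=8
After op 3 (delete): buf='FTYQPZQO' cursor=8
After op 4 (select(4,5) replace("G")): buf='FTYQGZQO' cursor=5
After op 5 (backspace): buf='FTYQZQO' cursor=4
After op 6 (end): buf='FTYQZQO' cursor=7
After op 7 (insert('J')): buf='FTYQZQOJ' cursor=8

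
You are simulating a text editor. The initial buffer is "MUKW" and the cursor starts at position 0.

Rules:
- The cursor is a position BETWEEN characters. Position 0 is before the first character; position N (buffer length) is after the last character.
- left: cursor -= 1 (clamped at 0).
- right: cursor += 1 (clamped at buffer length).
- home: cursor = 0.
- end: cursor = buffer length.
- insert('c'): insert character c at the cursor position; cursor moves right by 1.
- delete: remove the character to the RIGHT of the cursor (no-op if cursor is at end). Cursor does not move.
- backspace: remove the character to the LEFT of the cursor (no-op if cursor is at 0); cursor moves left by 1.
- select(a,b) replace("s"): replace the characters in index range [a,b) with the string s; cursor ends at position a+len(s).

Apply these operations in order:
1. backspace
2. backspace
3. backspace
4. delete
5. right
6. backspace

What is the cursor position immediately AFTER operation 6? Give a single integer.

Answer: 0

Derivation:
After op 1 (backspace): buf='MUKW' cursor=0
After op 2 (backspace): buf='MUKW' cursor=0
After op 3 (backspace): buf='MUKW' cursor=0
After op 4 (delete): buf='UKW' cursor=0
After op 5 (right): buf='UKW' cursor=1
After op 6 (backspace): buf='KW' cursor=0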